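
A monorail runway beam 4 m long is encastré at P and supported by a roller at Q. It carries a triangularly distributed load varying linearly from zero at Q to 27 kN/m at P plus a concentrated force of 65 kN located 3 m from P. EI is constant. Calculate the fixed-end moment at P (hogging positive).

M_P = 59.27 kN·m

Take the reaction at Q as the redundant and release it; the primary structure is a cantilever fixed at P.
Downward deflection at the released point Q due to the loads:
  triangular load, peak 27 at the fixed end: w₀L⁴/(30EI) = 230.4/EI
  point load 65 at a = 3: Pa²(3L − a)/(6EI) = 877.5/EI
  δ_0 = 1108/EI
Tip deflection under a unit load at Q: L³/(3EI) = 21.33/EI.
Compatibility at Q: δ_0 − R_Q·δ_{QQ} = 0, so R_Q = 1108/21.33 = 51.93 kN.
Moment equilibrium about P: M_P = Σ(load moments about P) − R_Q·L = 267 − 51.93×4 = 59.27 kN·m.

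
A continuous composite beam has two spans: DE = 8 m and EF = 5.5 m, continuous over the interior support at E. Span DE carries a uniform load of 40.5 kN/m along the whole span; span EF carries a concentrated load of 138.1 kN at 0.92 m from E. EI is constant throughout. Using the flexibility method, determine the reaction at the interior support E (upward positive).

R_E = 348 kN

Insert a hinge at E; M_E is the redundant, and each span becomes simply supported.
Discontinuity in slope at E on the released structure — sum the simple-span end rotations:
  span DE: UDL 40.5: wL³/(24EI) = 864/EI
  span EF: point load 138.1 at a = 0.92: Pab(L + b)/(6LEI) = 177.7/EI
  relative rotation θ_0 = (864 + 177.7)/EI = 1042/EI
A unit hogging moment at E produces rotation L₁/(3EI) + L₂/(3EI) = 4.5/EI.
Compatibility: M_E·(L₁+L₂)/(3EI) = θ_0, giving M_E = 231.5 kN·m (hogging).
Span DE, ΣM about D with M_E applied at E: R_E^{DE}·8 = 1296 + 231.5, so R_E^{DE} = 190.9 kN and R_D = 324 − 190.9 = 133.1 kN.
Span EF, ΣM about F: R_E^{EF}·5.5 = 632.5 + 231.5, so R_E^{EF} = 157.1 kN and R_F = 138.1 − 157.1 = -18.99 kN.
R_E = 190.9 + 157.1 = 348 kN.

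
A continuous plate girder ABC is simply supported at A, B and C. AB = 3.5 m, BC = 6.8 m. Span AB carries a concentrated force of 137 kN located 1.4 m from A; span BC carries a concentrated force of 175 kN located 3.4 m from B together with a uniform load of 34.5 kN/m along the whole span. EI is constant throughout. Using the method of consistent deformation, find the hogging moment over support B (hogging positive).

Insert a hinge at B; M_B is the redundant, and each span becomes simply supported.
Rotations at B on the released spans (each span's end-slope, ×1/EI):
  span AB: point load 137 at a = 1.4: Pab(L + a)/(6LEI) = 93.98/EI
  span BC: point load 175 at a = 3.4: Pab(L + b)/(6LEI) = 505.8/EI
  span BC: UDL 34.5: wL³/(24EI) = 452/EI
  relative rotation θ_0 = (93.98 + 957.7)/EI = 1052/EI
A unit hogging moment at B produces rotation L₁/(3EI) + L₂/(3EI) = 3.433/EI.
Compatibility: M_B·(L₁+L₂)/(3EI) = θ_0, giving M_B = 306.3 kN·m (hogging).

M_B = 306.3 kN·m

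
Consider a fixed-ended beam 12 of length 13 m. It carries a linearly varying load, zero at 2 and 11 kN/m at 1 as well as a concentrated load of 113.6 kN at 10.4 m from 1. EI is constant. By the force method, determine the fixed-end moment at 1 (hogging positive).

Release both end moments; the primary structure is a simply-supported span 12 with redundants M_1 and M_2.
Simple-span end rotations at 1 and 2 under the given loads:
  at 1: triangular load, peak 11: w₀L³/(45EI) = 537/EI
  at 2: triangular load, peak 11: 7w₀L³/(360EI) = 469.9/EI
  at 1: point load 113.6 at a = 10.4: Pab(L + b)/(6LEI) = 614.3/EI
  at 2: point load 113.6 at a = 10.4: Pab(L + a)/(6LEI) = 921.5/EI
  θ_10 = 1151/EI,  θ_20 = 1391/EI
Flexibility coefficients: a unit moment at one end gives L/(3EI) there and L/(6EI) at the far end, so f₁₁ = f₂₂ = 4.333/EI and f₁₂ = f₂₁ = 2.167/EI.
Compatibility — zero rotation at each built-in end:
  4.333 M_1 + 2.167 M_2 = 1151
  2.167 M_1 + 4.333 M_2 = 1391
Solving the pair gives M_1 = 140.2 kN·m and M_2 = 251 kN·m (hogging).

M_1 = 140.2 kN·m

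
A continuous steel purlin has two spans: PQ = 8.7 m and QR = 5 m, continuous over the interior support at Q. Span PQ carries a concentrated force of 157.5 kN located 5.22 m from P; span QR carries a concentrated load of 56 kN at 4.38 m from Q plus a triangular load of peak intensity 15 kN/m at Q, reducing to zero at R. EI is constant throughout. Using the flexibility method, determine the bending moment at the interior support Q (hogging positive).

Take M_Q as the redundant. Released structure: two simple spans PQ and QR with a hinge at Q.
End slopes at the hinge Q, treating each span as simply supported:
  span PQ: point load 157.5 at a = 5.22: Pab(L + a)/(6LEI) = 763/EI
  span QR: point load 56 at a = 4.38: Pab(L + b)/(6LEI) = 28.49/EI
  span QR: triangular load, peak 15: w₀L³/(45EI) = 41.67/EI
  relative rotation θ_0 = (763 + 70.16)/EI = 833.1/EI
A unit hogging moment at Q produces rotation L₁/(3EI) + L₂/(3EI) = 4.567/EI.
Compatibility: M_Q·(L₁+L₂)/(3EI) = θ_0, giving M_Q = 182.4 kN·m (hogging).

M_Q = 182.4 kN·m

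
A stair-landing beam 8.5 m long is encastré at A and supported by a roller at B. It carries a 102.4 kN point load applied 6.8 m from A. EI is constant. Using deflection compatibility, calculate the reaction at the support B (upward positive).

Remove the prop at B; the released (primary) structure is a cantilever built in at A.
Deflection at B on the released cantilever, summing each load's contribution:
  point load 102.4 at a = 6.8: Pa²(3L − a)/(6EI) = 14757/EI
Flexibility coefficient — unit upward force at B: δ_{BB} = L³/(3EI) = 204.7/EI.
Compatibility at B: δ_0 − R_B·δ_{BB} = 0, so R_B = 14757/204.7 = 72.09 kN.

R_B = 72.09 kN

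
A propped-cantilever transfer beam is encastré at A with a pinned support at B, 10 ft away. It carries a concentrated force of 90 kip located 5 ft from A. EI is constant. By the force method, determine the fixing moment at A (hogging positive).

Choose R_B as the redundant. The primary structure is the cantilever fixed at A.
Downward deflection at the released point B due to the loads:
  point load 90 at a = 5: Pa²(3L − a)/(6EI) = 9375/EI
Flexibility coefficient — unit upward force at B: δ_{BB} = L³/(3EI) = 333.3/EI.
Compatibility at B: δ_0 − R_B·δ_{BB} = 0, so R_B = 9375/333.3 = 28.12 kip.
Moment equilibrium about A: M_A = Σ(load moments about A) − R_B·L = 450 − 28.12×10 = 168.8 kip·ft.

M_A = 168.8 kip·ft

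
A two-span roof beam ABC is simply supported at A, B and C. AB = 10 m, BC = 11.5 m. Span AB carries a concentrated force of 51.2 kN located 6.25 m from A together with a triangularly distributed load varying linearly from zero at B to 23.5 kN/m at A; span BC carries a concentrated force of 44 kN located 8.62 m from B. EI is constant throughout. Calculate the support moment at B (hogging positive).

Release continuity at B by inserting a hinge; the redundant is the internal moment M_B. The primary structure is two simply-supported spans AB and BC.
Discontinuity in slope at B on the released structure — sum the simple-span end rotations:
  span AB: point load 51.2 at a = 6.25: Pab(L + a)/(6LEI) = 325/EI
  span AB: triangular load, peak 23.5: 7w₀L³/(360EI) = 456.9/EI
  span BC: point load 44 at a = 8.62: Pab(L + b)/(6LEI) = 227.6/EI
  relative rotation θ_0 = (781.9 + 227.6)/EI = 1010/EI
A unit hogging moment at B produces rotation L₁/(3EI) + L₂/(3EI) = 7.167/EI.
Slope continuity at B: θ_0 = M_B·7.167/EI, so M_B = 1010/7.167 = 140.9 kN·m (hogging).

M_B = 140.9 kN·m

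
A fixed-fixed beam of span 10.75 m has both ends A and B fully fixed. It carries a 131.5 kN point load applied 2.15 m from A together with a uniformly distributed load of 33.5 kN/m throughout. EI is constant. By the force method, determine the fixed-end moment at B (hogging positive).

Take the two fixed-end moments M_A, M_B as redundants; the released structure is the simple span AB.
Simple-span end rotations at A and B under the given loads:
  at A: point load 131.5 at a = 2.15: Pab(L + b)/(6LEI) = 729.4/EI
  at B: point load 131.5 at a = 2.15: Pab(L + a)/(6LEI) = 486.3/EI
  at A: UDL 33.5: wL³/(24EI) = 1734/EI
  at B: UDL 33.5: wL³/(24EI) = 1734/EI
  θ_A0 = 2463/EI,  θ_B0 = 2220/EI
Flexibility coefficients: a unit moment at one end gives L/(3EI) there and L/(6EI) at the far end, so f₁₁ = f₂₂ = 3.583/EI and f₁₂ = f₂₁ = 1.792/EI.
Compatibility — zero rotation at each built-in end:
  3.583 M_A + 1.792 M_B = 2463
  1.792 M_A + 3.583 M_B = 2220
Solving the pair gives M_A = 503.6 kN·m and M_B = 367.8 kN·m (hogging).

M_B = 367.8 kN·m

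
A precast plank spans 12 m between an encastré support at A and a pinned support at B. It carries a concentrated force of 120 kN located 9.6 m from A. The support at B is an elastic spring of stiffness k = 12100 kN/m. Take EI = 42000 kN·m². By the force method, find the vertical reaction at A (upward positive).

Release the roller at B. Primary structure: cantilever fixed at A.
Downward deflection at the released point B due to the loads:
  point load 120 at a = 9.6: Pa²(3L − a)/(6EI) = 48660/EI
Tip deflection under a unit load at B: L³/(3EI) = 576/EI.
With EI = 42000 kN·m²: δ_0 = 1.1586 m and δ_{BB} = 0.013714 m/kN.
Compatibility — the spring shortens by R_B/k under the reaction it provides: δ_0 − R_B·δ_{BB} = R_B/k. With 1/k = 0.000083 m/kN, R_B = δ_0 / (δ_{BB} + 1/k) = 1.1586 / (0.013714 + 0.000083) = 83.97 kN.
Vertical equilibrium: R_A = ΣP − R_B = 120 − 83.97 = 36.03 kN.

R_A = 36.03 kN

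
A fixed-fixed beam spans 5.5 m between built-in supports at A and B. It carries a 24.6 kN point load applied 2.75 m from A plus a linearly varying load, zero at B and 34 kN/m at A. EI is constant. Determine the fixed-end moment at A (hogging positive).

M_A = 68.34 kN·m

Release both end moments; the primary structure is a simply-supported span AB with redundants M_A and M_B.
On the primary (simply-supported) span, the end slopes from the loading are:
  at A: point load 24.6 at a = 2.75: Pab(L + b)/(6LEI) = 46.51/EI
  at B: point load 24.6 at a = 2.75: Pab(L + a)/(6LEI) = 46.51/EI
  at A: triangular load, peak 34: w₀L³/(45EI) = 125.7/EI
  at B: triangular load, peak 34: 7w₀L³/(360EI) = 110/EI
  θ_A0 = 172.2/EI,  θ_B0 = 156.5/EI
Flexibility coefficients: a unit moment at one end gives L/(3EI) there and L/(6EI) at the far end, so f₁₁ = f₂₂ = 1.833/EI and f₁₂ = f₂₁ = 0.9167/EI.
Compatibility — zero rotation at each built-in end:
  1.833 M_A + 0.9167 M_B = 172.2
  0.9167 M_A + 1.833 M_B = 156.5
Solving the pair gives M_A = 68.34 kN·m and M_B = 51.2 kN·m (hogging).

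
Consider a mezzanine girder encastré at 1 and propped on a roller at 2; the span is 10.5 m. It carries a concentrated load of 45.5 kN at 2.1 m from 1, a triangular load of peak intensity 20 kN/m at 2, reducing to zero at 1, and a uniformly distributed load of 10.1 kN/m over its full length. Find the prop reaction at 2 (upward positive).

Take the reaction at 2 as the redundant and release it; the primary structure is a cantilever fixed at 1.
Deflection at 2 on the released cantilever, summing each load's contribution:
  point load 45.5 at a = 2.1: Pa²(3L − a)/(6EI) = 983.2/EI
  triangular load, peak 20 at the free end: 11w₀L⁴/(120EI) = 22284/EI
  UDL 10.1: wL⁴/(8EI) = 15346/EI
  δ_0 = 38613/EI
Tip deflection under a unit load at 2: L³/(3EI) = 385.9/EI.
Compatibility at 2: δ_0 − R_2·δ_{22} = 0, so R_2 = 38613/385.9 = 100.1 kN.

R_2 = 100.1 kN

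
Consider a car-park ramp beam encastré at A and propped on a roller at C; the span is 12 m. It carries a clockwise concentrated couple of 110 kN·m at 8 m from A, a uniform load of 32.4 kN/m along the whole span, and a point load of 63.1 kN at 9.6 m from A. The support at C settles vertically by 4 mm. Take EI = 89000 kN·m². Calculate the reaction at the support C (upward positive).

Choose R_C as the redundant. The primary structure is the cantilever fixed at A.
Free-end deflection of the primary structure under the applied loading (downward +):
  clockwise couple 110 at a = 8: M₀a(2L − a)/(2EI) = 7040/EI
  UDL 32.4: wL⁴/(8EI) = 83981/EI
  point load 63.1 at a = 9.6: Pa²(3L − a)/(6EI) = 25587/EI
  δ_0 = 116608/EI
Tip deflection under a unit load at C: L³/(3EI) = 576/EI.
With EI = 89000 kN·m²: δ_0 = 1.3102 m and δ_{CC} = 0.006472 m/kN.
Compatibility — the beam at C must follow the support down by 0.004 m: δ_0 − R_C·δ_{CC} = 0.004, so R_C = (1.3102 − 0.004)/0.006472 = 201.8 kN.

R_C = 201.8 kN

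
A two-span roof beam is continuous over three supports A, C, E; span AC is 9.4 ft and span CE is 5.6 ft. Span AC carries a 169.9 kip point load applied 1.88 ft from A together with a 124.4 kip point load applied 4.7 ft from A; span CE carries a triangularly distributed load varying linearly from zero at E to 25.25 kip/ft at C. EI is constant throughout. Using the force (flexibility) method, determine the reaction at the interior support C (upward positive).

R_C = 215.5 kip

Insert a hinge at C; M_C is the redundant, and each span becomes simply supported.
Rotations at C on the released spans (each span's end-slope, ×1/EI):
  span AC: point load 169.9 at a = 1.88: Pab(L + a)/(6LEI) = 480.4/EI
  span AC: point load 124.4 at a = 4.7: Pab(L + a)/(6LEI) = 687/EI
  span CE: triangular load, peak 25.25: w₀L³/(45EI) = 98.54/EI
  relative rotation θ_0 = (1167 + 98.54)/EI = 1266/EI
A unit hogging moment at C produces rotation L₁/(3EI) + L₂/(3EI) = 5/EI.
Slope continuity at C: θ_0 = M_C·5/EI, so M_C = 1266/5 = 253.2 kip·ft (hogging).
Span AC, ΣM about A with M_C applied at C: R_C^{AC}·9.4 = 904.1 + 253.2, so R_C^{AC} = 123.1 kip and R_A = 294.3 − 123.1 = 171.2 kip.
Span CE, ΣM about E: R_C^{CE}·5.6 = 263.9 + 253.2, so R_C^{CE} = 92.35 kip and R_E = 70.7 − 92.35 = -21.65 kip.
R_C = 123.1 + 92.35 = 215.5 kip.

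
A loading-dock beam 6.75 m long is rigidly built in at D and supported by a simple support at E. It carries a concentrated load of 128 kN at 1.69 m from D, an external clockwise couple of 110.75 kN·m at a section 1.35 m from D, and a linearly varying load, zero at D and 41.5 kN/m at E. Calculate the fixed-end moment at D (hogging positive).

Take the reaction at E as the redundant and release it; the primary structure is a cantilever fixed at D.
Deflection at E on the released cantilever, summing each load's contribution:
  point load 128 at a = 1.69: Pa²(3L − a)/(6EI) = 1131/EI
  clockwise couple 110.75 at a = 1.35: M₀a(2L − a)/(2EI) = 908.3/EI
  triangular load, peak 41.5 at the free end: 11w₀L⁴/(120EI) = 7897/EI
  δ_0 = 9936/EI
Tip deflection under a unit load at E: L³/(3EI) = 102.5/EI.
The prop prevents deflection at E: R_E = δ_0/δ_{EE} = 9936/102.5 = 96.93 kN.
Moment equilibrium about D: M_D = Σ(load moments about D) − R_E·L = 957.4 − 96.93×6.75 = 303.1 kN·m.

M_D = 303.1 kN·m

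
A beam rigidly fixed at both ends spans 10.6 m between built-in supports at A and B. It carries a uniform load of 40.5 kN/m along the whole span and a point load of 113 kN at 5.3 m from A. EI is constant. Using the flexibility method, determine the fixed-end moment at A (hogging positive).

M_A = 528.9 kN·m

Release both end moments; the primary structure is a simply-supported span AB with redundants M_A and M_B.
Simple-span end rotations at A and B under the given loads:
  at A: UDL 40.5: wL³/(24EI) = 2010/EI
  at B: UDL 40.5: wL³/(24EI) = 2010/EI
  at A: point load 113 at a = 5.3: Pab(L + b)/(6LEI) = 793.5/EI
  at B: point load 113 at a = 5.3: Pab(L + a)/(6LEI) = 793.5/EI
  θ_A0 = 2803/EI,  θ_B0 = 2803/EI
Flexibility coefficients: a unit moment at one end gives L/(3EI) there and L/(6EI) at the far end, so f₁₁ = f₂₂ = 3.533/EI and f₁₂ = f₂₁ = 1.767/EI.
Compatibility — zero rotation at each built-in end:
  3.533 M_A + 1.767 M_B = 2803
  1.767 M_A + 3.533 M_B = 2803
Solving the pair gives M_A = 528.9 kN·m and M_B = 528.9 kN·m (hogging).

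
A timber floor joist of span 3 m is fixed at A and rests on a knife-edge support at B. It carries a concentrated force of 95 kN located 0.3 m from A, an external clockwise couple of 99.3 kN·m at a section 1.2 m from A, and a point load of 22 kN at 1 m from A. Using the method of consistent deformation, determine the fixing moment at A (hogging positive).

Take the reaction at B as the redundant and release it; the primary structure is a cantilever fixed at A.
Primary-structure tip deflection at B by superposition:
  point load 95 at a = 0.3: Pa²(3L − a)/(6EI) = 12.4/EI
  clockwise couple 99.3 at a = 1.2: M₀a(2L − a)/(2EI) = 286/EI
  point load 22 at a = 1: Pa²(3L − a)/(6EI) = 29.33/EI
  δ_0 = 327.7/EI
Flexibility coefficient — unit upward force at B: δ_{BB} = L³/(3EI) = 9/EI.
Compatibility at B: δ_0 − R_B·δ_{BB} = 0, so R_B = 327.7/9 = 36.41 kN.
Moment equilibrium about A: M_A = Σ(load moments about A) − R_B·L = 149.8 − 36.41×3 = 40.56 kN·m.

M_A = 40.56 kN·m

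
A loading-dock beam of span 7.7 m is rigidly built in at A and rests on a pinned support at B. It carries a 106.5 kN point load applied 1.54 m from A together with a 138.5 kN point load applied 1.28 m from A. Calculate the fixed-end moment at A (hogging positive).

M_A = 253.6 kN·m

Remove the prop at B; the released (primary) structure is a cantilever built in at A.
Free-end deflection of the primary structure under the applied loading (downward +):
  point load 106.5 at a = 1.54: Pa²(3L − a)/(6EI) = 907.6/EI
  point load 138.5 at a = 1.28: Pa²(3L − a)/(6EI) = 825.2/EI
  δ_0 = 1733/EI
Flexibility coefficient — unit upward force at B: δ_{BB} = L³/(3EI) = 152.2/EI.
Compatibility at B: δ_0 − R_B·δ_{BB} = 0, so R_B = 1733/152.2 = 11.39 kN.
Moment equilibrium about A: M_A = Σ(load moments about A) − R_B·L = 341.3 − 11.39×7.7 = 253.6 kN·m.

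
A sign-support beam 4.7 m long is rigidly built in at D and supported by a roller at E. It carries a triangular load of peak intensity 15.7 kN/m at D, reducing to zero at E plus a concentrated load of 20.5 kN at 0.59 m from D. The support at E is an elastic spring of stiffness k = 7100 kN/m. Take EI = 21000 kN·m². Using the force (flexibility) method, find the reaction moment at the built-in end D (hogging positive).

Remove the prop at E; the released (primary) structure is a cantilever built in at D.
Downward deflection at the released point E due to the loads:
  triangular load, peak 15.7 at the fixed end: w₀L⁴/(30EI) = 255.4/EI
  point load 20.5 at a = 0.59: Pa²(3L − a)/(6EI) = 16.07/EI
  δ_0 = 271.4/EI
Flexibility coefficient — unit upward force at E: δ_{EE} = L³/(3EI) = 34.61/EI.
With EI = 21000 kN·m²: δ_0 = 0.012926 m and δ_{EE} = 0.001648 m/kN.
Compatibility — the spring shortens by R_E/k under the reaction it provides: δ_0 − R_E·δ_{EE} = R_E/k. With 1/k = 0.000141 m/kN, R_E = δ_0 / (δ_{EE} + 1/k) = 0.012926 / (0.001648 + 0.000141) = 7.226 kN.
Moment equilibrium about D: M_D = Σ(load moments about D) − R_E·L = 69.9 − 7.226×4.7 = 35.94 kN·m.

M_D = 35.94 kN·m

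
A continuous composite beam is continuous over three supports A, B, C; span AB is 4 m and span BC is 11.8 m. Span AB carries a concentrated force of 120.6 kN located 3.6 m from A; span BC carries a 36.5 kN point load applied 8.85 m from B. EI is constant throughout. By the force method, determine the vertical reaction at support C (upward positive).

Release continuity at B by inserting a hinge; the redundant is the internal moment M_B. The primary structure is two simply-supported spans AB and BC.
Rotations at B on the released spans (each span's end-slope, ×1/EI):
  span AB: point load 120.6 at a = 3.6: Pab(L + a)/(6LEI) = 54.99/EI
  span BC: point load 36.5 at a = 8.85: Pab(L + b)/(6LEI) = 198.5/EI
  relative rotation θ_0 = (54.99 + 198.5)/EI = 253.5/EI
A unit hogging moment at B produces rotation L₁/(3EI) + L₂/(3EI) = 5.267/EI.
Slope continuity at B: θ_0 = M_B·5.267/EI, so M_B = 253.5/5.267 = 48.14 kN·m (hogging).
Span BC, ΣM about C: R_B^{BC}·11.8 = 107.7 + 48.14, so R_B^{BC} = 13.2 kN and R_C = 36.5 − 13.2 = 23.3 kN.

R_C = 23.3 kN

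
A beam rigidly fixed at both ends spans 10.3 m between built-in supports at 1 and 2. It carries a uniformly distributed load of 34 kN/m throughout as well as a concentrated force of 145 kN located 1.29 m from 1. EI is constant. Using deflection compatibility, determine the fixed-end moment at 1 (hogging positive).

Release both end moments; the primary structure is a simply-supported span 12 with redundants M_1 and M_2.
End rotations of the released simple span under the applied load (×1/EI):
  at 1: UDL 34: wL³/(24EI) = 1548/EI
  at 2: UDL 34: wL³/(24EI) = 1548/EI
  at 1: point load 145 at a = 1.29: Pab(L + b)/(6LEI) = 526.6/EI
  at 2: point load 145 at a = 1.29: Pab(L + a)/(6LEI) = 316.1/EI
  θ_10 = 2075/EI,  θ_20 = 1864/EI
Flexibility coefficients: a unit moment at one end gives L/(3EI) there and L/(6EI) at the far end, so f₁₁ = f₂₂ = 3.433/EI and f₁₂ = f₂₁ = 1.717/EI.
Compatibility — zero rotation at each built-in end:
  3.433 M_1 + 1.717 M_2 = 2075
  1.717 M_1 + 3.433 M_2 = 1864
Solving the pair gives M_1 = 443.7 kN·m and M_2 = 321.1 kN·m (hogging).

M_1 = 443.7 kN·m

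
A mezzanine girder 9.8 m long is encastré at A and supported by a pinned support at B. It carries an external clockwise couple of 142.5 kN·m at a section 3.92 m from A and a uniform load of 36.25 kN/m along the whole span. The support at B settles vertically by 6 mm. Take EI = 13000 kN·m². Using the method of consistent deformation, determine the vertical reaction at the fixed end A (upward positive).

Remove the prop at B; the released (primary) structure is a cantilever built in at A.
Free-end deflection of the primary structure under the applied loading (downward +):
  clockwise couple 142.5 at a = 3.92: M₀a(2L − a)/(2EI) = 4379/EI
  UDL 36.25: wL⁴/(8EI) = 41795/EI
  δ_0 = 46174/EI
Flexibility coefficient — unit upward force at B: δ_{BB} = L³/(3EI) = 313.7/EI.
With EI = 13000 kN·m²: δ_0 = 3.5519 m and δ_{BB} = 0.024133 m/kN.
Compatibility — the beam at B must follow the support down by 0.006 m: δ_0 − R_B·δ_{BB} = 0.006, so R_B = (3.5519 − 0.006)/0.024133 = 146.9 kN.
Vertical equilibrium: R_A = ΣP − R_B = 355.2 − 146.9 = 208.3 kN.

R_A = 208.3 kN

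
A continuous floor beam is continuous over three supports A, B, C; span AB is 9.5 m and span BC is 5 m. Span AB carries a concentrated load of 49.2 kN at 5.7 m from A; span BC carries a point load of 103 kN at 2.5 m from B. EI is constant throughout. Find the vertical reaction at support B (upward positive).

R_B = 109.1 kN

Take M_B as the redundant. Released structure: two simple spans AB and BC with a hinge at B.
Discontinuity in slope at B on the released structure — sum the simple-span end rotations:
  span AB: point load 49.2 at a = 5.7: Pab(L + a)/(6LEI) = 284.2/EI
  span BC: point load 103 at a = 2.5: Pab(L + b)/(6LEI) = 160.9/EI
  relative rotation θ_0 = (284.2 + 160.9)/EI = 445.1/EI
A unit hogging moment at B produces rotation L₁/(3EI) + L₂/(3EI) = 4.833/EI.
Compatibility: M_B·(L₁+L₂)/(3EI) = θ_0, giving M_B = 92.09 kN·m (hogging).
Span AB, ΣM about A with M_B applied at B: R_B^{AB}·9.5 = 280.4 + 92.09, so R_B^{AB} = 39.21 kN and R_A = 49.2 − 39.21 = 9.986 kN.
Span BC, ΣM about C: R_B^{BC}·5 = 257.5 + 92.09, so R_B^{BC} = 69.92 kN and R_C = 103 − 69.92 = 33.08 kN.
R_B = 39.21 + 69.92 = 109.1 kN.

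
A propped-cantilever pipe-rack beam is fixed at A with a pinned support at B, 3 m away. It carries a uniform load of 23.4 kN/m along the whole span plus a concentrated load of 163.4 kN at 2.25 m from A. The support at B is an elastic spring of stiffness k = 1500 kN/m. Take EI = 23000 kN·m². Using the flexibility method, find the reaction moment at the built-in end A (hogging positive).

Take the reaction at B as the redundant and release it; the primary structure is a cantilever fixed at A.
Downward deflection at the released point B due to the loads:
  UDL 23.4: wL⁴/(8EI) = 236.9/EI
  point load 163.4 at a = 2.25: Pa²(3L − a)/(6EI) = 930.6/EI
  δ_0 = 1168/EI
Tip deflection under a unit load at B: L³/(3EI) = 9/EI.
With EI = 23000 kN·m²: δ_0 = 0.050763 m and δ_{BB} = 0.000391 m/kN.
Compatibility — the spring shortens by R_B/k under the reaction it provides: δ_0 − R_B·δ_{BB} = R_B/k. With 1/k = 0.000667 m/kN, R_B = δ_0 / (δ_{BB} + 1/k) = 0.050763 / (0.000391 + 0.000667) = 47.98 kN.
Moment equilibrium about A: M_A = Σ(load moments about A) − R_B·L = 472.9 − 47.98×3 = 329 kN·m.

M_A = 329 kN·m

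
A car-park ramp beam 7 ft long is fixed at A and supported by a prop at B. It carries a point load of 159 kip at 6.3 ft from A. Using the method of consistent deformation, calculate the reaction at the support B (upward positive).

Remove the prop at B; the released (primary) structure is a cantilever built in at A.
Deflection at B on the released cantilever, summing each load's contribution:
  point load 159 at a = 6.3: Pa²(3L − a)/(6EI) = 15461/EI
Flexibility coefficient — unit upward force at B: δ_{BB} = L³/(3EI) = 114.3/EI.
Compatibility at B: δ_0 − R_B·δ_{BB} = 0, so R_B = 15461/114.3 = 135.2 kip.

R_B = 135.2 kip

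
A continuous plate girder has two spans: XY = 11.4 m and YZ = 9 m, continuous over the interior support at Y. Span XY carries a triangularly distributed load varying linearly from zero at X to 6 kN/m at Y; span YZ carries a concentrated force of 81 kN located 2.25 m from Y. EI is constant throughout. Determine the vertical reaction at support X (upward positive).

Insert a hinge at Y; M_Y is the redundant, and each span becomes simply supported.
Rotations at Y on the released spans (each span's end-slope, ×1/EI):
  span XY: triangular load, peak 6: w₀L³/(45EI) = 197.5/EI
  span YZ: point load 81 at a = 2.25: Pab(L + b)/(6LEI) = 358.8/EI
  relative rotation θ_0 = (197.5 + 358.8)/EI = 556.3/EI
A unit hogging moment at Y produces rotation L₁/(3EI) + L₂/(3EI) = 6.8/EI.
Slope continuity at Y: θ_0 = M_Y·6.8/EI, so M_Y = 556.3/6.8 = 81.82 kN·m (hogging).
Span XY, ΣM about X with M_Y applied at Y: R_Y^{XY}·11.4 = 259.9 + 81.82, so R_Y^{XY} = 29.98 kN and R_X = 34.2 − 29.98 = 4.223 kN.

R_X = 4.223 kN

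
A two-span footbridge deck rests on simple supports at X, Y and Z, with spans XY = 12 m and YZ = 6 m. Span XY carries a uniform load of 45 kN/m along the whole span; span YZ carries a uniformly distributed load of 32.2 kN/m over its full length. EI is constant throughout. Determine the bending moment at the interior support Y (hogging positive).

M_Y = 588.3 kN·m

Insert a hinge at Y; M_Y is the redundant, and each span becomes simply supported.
Discontinuity in slope at Y on the released structure — sum the simple-span end rotations:
  span XY: UDL 45: wL³/(24EI) = 3240/EI
  span YZ: UDL 32.2: wL³/(24EI) = 289.8/EI
  relative rotation θ_0 = (3240 + 289.8)/EI = 3530/EI
A unit hogging moment at Y produces rotation L₁/(3EI) + L₂/(3EI) = 6/EI.
Compatibility: M_Y·(L₁+L₂)/(3EI) = θ_0, giving M_Y = 588.3 kN·m (hogging).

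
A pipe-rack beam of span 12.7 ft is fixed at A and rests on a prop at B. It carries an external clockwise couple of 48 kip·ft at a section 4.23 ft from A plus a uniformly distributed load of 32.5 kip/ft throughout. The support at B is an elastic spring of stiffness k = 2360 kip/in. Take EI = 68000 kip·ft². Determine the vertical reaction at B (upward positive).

R_B = 157.4 kip

Remove the prop at B; the released (primary) structure is a cantilever built in at A.
Free-end deflection of the primary structure under the applied loading (downward +):
  clockwise couple 48 at a = 4.23: M₀a(2L − a)/(2EI) = 2149/EI
  UDL 32.5: wL⁴/(8EI) = 105684/EI
  δ_0 = 107833/EI
Tip deflection under a unit load at B: L³/(3EI) = 682.8/EI.
With EI = 68000 kip·ft²: δ_0 = 1.5858 ft and δ_{BB} = 0.010041 ft/kip.
Compatibility — the spring shortens by R_B/k under the reaction it provides: δ_0 − R_B·δ_{BB} = R_B/k. With 1/k = 1/(2360×12) ft/kip = 0.000035 ft/kip, R_B = δ_0 / (δ_{BB} + 1/k) = 1.5858 / (0.010041 + 0.000035) = 157.4 kip.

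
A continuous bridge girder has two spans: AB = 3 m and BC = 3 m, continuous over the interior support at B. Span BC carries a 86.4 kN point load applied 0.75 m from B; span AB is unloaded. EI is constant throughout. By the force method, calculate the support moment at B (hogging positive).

Insert a hinge at B; M_B is the redundant, and each span becomes simply supported.
End slopes at the hinge B, treating each span as simply supported:
  span BC: point load 86.4 at a = 0.75: Pab(L + b)/(6LEI) = 42.52/EI
  relative rotation θ_0 = (0 + 42.52)/EI = 42.52/EI
A unit hogging moment at B produces rotation L₁/(3EI) + L₂/(3EI) = 2/EI.
Slope continuity at B: θ_0 = M_B·2/EI, so M_B = 42.52/2 = 21.26 kN·m (hogging).

M_B = 21.26 kN·m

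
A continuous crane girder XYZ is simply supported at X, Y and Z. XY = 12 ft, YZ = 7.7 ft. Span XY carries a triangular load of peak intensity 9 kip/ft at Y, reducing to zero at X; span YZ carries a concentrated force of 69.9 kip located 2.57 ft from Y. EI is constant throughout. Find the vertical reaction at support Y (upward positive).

R_Y = 102.1 kip

Insert a hinge at Y; M_Y is the redundant, and each span becomes simply supported.
End slopes at the hinge Y, treating each span as simply supported:
  span XY: triangular load, peak 9: w₀L³/(45EI) = 345.6/EI
  span YZ: point load 69.9 at a = 2.57: Pab(L + b)/(6LEI) = 255.9/EI
  relative rotation θ_0 = (345.6 + 255.9)/EI = 601.5/EI
A unit hogging moment at Y produces rotation L₁/(3EI) + L₂/(3EI) = 6.567/EI.
Slope continuity at Y: θ_0 = M_Y·6.567/EI, so M_Y = 601.5/6.567 = 91.6 kip·ft (hogging).
Span XY, ΣM about X with M_Y applied at Y: R_Y^{XY}·12 = 432 + 91.6, so R_Y^{XY} = 43.63 kip and R_X = 54 − 43.63 = 10.37 kip.
Span YZ, ΣM about Z: R_Y^{YZ}·7.7 = 358.6 + 91.6, so R_Y^{YZ} = 58.47 kip and R_Z = 69.9 − 58.47 = 11.43 kip.
R_Y = 43.63 + 58.47 = 102.1 kip.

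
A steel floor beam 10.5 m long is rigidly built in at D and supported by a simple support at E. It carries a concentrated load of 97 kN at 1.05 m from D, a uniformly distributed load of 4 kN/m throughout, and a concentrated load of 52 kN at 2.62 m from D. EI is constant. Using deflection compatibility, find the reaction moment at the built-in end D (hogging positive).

Take the reaction at E as the redundant and release it; the primary structure is a cantilever fixed at D.
Free-end deflection of the primary structure under the applied loading (downward +):
  point load 97 at a = 1.05: Pa²(3L − a)/(6EI) = 542.7/EI
  UDL 4: wL⁴/(8EI) = 6078/EI
  point load 52 at a = 2.62: Pa²(3L − a)/(6EI) = 1718/EI
  δ_0 = 8338/EI
Flexibility coefficient — unit upward force at E: δ_{EE} = L³/(3EI) = 385.9/EI.
The prop prevents deflection at E: R_E = δ_0/δ_{EE} = 8338/385.9 = 21.61 kN.
Moment equilibrium about D: M_D = Σ(load moments about D) − R_E·L = 458.6 − 21.61×10.5 = 231.7 kN·m.

M_D = 231.7 kN·m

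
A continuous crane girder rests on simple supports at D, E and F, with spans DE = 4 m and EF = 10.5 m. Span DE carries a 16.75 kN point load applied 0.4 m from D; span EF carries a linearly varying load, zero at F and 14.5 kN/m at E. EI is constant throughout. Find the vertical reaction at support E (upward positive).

R_E = 79.38 kN

Take M_E as the redundant. Released structure: two simple spans DE and EF with a hinge at E.
Rotations at E on the released spans (each span's end-slope, ×1/EI):
  span DE: point load 16.75 at a = 0.4: Pab(L + a)/(6LEI) = 4.422/EI
  span EF: triangular load, peak 14.5: w₀L³/(45EI) = 373/EI
  relative rotation θ_0 = (4.422 + 373)/EI = 377.4/EI
A unit hogging moment at E produces rotation L₁/(3EI) + L₂/(3EI) = 4.833/EI.
Slope continuity at E: θ_0 = M_E·4.833/EI, so M_E = 377.4/4.833 = 78.09 kN·m (hogging).
Span DE, ΣM about D with M_E applied at E: R_E^{DE}·4 = 6.7 + 78.09, so R_E^{DE} = 21.2 kN and R_D = 16.75 − 21.2 = -4.447 kN.
Span EF, ΣM about F: R_E^{EF}·10.5 = 532.9 + 78.09, so R_E^{EF} = 58.19 kN and R_F = 76.12 − 58.19 = 17.94 kN.
R_E = 21.2 + 58.19 = 79.38 kN.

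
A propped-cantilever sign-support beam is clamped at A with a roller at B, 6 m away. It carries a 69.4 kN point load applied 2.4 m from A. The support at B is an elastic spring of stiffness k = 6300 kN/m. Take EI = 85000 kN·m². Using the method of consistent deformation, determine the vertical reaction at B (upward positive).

R_B = 12.16 kN

Take the reaction at B as the redundant and release it; the primary structure is a cantilever fixed at A.
Free-end deflection of the primary structure under the applied loading (downward +):
  point load 69.4 at a = 2.4: Pa²(3L − a)/(6EI) = 1039/EI
Flexibility coefficient — unit upward force at B: δ_{BB} = L³/(3EI) = 72/EI.
With EI = 85000 kN·m²: δ_0 = 0.012227 m and δ_{BB} = 0.000847 m/kN.
Compatibility — the spring shortens by R_B/k under the reaction it provides: δ_0 − R_B·δ_{BB} = R_B/k. With 1/k = 0.000159 m/kN, R_B = δ_0 / (δ_{BB} + 1/k) = 0.012227 / (0.000847 + 0.000159) = 12.16 kN.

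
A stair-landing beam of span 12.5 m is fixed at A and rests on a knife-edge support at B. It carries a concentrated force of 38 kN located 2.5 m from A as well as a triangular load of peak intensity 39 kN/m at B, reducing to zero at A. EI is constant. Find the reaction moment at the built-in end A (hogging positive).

M_A = 423.9 kN·m

Release the roller at B. Primary structure: cantilever fixed at A.
Deflection at B on the released cantilever, summing each load's contribution:
  point load 38 at a = 2.5: Pa²(3L − a)/(6EI) = 1385/EI
  triangular load, peak 39 at the free end: 11w₀L⁴/(120EI) = 87280/EI
  δ_0 = 88666/EI
Tip deflection under a unit load at B: L³/(3EI) = 651/EI.
Compatibility at B: δ_0 − R_B·δ_{BB} = 0, so R_B = 88666/651 = 136.2 kN.
Moment equilibrium about A: M_A = Σ(load moments about A) − R_B·L = 2126 − 136.2×12.5 = 423.9 kN·m.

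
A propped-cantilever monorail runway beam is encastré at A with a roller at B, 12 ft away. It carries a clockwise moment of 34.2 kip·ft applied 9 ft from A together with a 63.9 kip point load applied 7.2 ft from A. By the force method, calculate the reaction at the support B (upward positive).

Remove the prop at B; the released (primary) structure is a cantilever built in at A.
Free-end deflection of the primary structure under the applied loading (downward +):
  clockwise couple 34.2 at a = 9: M₀a(2L − a)/(2EI) = 2308/EI
  point load 63.9 at a = 7.2: Pa²(3L − a)/(6EI) = 15900/EI
  δ_0 = 18209/EI
Flexibility coefficient — unit upward force at B: δ_{BB} = L³/(3EI) = 576/EI.
The prop prevents deflection at B: R_B = δ_0/δ_{BB} = 18209/576 = 31.61 kip.

R_B = 31.61 kip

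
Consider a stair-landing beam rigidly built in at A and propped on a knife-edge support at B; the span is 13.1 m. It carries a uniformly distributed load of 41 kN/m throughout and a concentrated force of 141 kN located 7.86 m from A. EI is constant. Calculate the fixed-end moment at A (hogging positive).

Release the roller at B. Primary structure: cantilever fixed at A.
Deflection at B on the released cantilever, summing each load's contribution:
  UDL 41: wL⁴/(8EI) = 150931/EI
  point load 141 at a = 7.86: Pa²(3L − a)/(6EI) = 45645/EI
  δ_0 = 196576/EI
Flexibility coefficient — unit upward force at B: δ_{BB} = L³/(3EI) = 749.4/EI.
The prop prevents deflection at B: R_B = δ_0/δ_{BB} = 196576/749.4 = 262.3 kN.
Moment equilibrium about A: M_A = Σ(load moments about A) − R_B·L = 4626 − 262.3×13.1 = 1190 kN·m.

M_A = 1190 kN·m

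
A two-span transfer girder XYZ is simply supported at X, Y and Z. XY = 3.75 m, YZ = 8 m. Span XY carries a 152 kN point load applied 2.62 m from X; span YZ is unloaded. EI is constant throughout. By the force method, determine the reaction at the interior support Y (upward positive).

Release continuity at Y by inserting a hinge; the redundant is the internal moment M_Y. The primary structure is two simply-supported spans XY and YZ.
End slopes at the hinge Y, treating each span as simply supported:
  span XY: point load 152 at a = 2.62: Pab(L + a)/(6LEI) = 127.4/EI
  relative rotation θ_0 = (127.4 + 0)/EI = 127.4/EI
A unit hogging moment at Y produces rotation L₁/(3EI) + L₂/(3EI) = 3.917/EI.
Slope continuity at Y: θ_0 = M_Y·3.917/EI, so M_Y = 127.4/3.917 = 32.53 kN·m (hogging).
Span XY, ΣM about X with M_Y applied at Y: R_Y^{XY}·3.75 = 398.2 + 32.53, so R_Y^{XY} = 114.9 kN and R_X = 152 − 114.9 = 37.13 kN.
Span YZ, ΣM about Z: R_Y^{YZ}·8 = 0 + 32.53, so R_Y^{YZ} = 4.066 kN and R_Z = 0 − 4.066 = -4.066 kN.
R_Y = 114.9 + 4.066 = 118.9 kN.

R_Y = 118.9 kN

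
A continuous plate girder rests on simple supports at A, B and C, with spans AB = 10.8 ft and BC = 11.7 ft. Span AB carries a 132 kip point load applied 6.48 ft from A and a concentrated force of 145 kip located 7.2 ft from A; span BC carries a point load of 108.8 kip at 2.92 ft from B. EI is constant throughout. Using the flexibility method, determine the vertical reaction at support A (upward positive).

R_A = 66.03 kip

Release continuity at B by inserting a hinge; the redundant is the internal moment M_B. The primary structure is two simply-supported spans AB and BC.
End slopes at the hinge B, treating each span as simply supported:
  span AB: point load 132 at a = 6.48: Pab(L + a)/(6LEI) = 985.4/EI
  span AB: point load 145 at a = 7.2: Pab(L + a)/(6LEI) = 1044/EI
  span BC: point load 108.8 at a = 2.92: Pab(L + b)/(6LEI) = 813.8/EI
  relative rotation θ_0 = (2029 + 813.8)/EI = 2843/EI
A unit hogging moment at B produces rotation L₁/(3EI) + L₂/(3EI) = 7.5/EI.
Compatibility: M_B·(L₁+L₂)/(3EI) = θ_0, giving M_B = 379.1 kip·ft (hogging).
Span AB, ΣM about A with M_B applied at B: R_B^{AB}·10.8 = 1899 + 379.1, so R_B^{AB} = 211 kip and R_A = 277 − 211 = 66.03 kip.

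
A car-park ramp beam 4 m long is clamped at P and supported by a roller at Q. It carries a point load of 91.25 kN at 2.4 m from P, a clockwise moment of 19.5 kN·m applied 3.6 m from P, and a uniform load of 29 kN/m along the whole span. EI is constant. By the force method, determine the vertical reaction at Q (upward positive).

R_Q = 90.16 kN

Choose R_Q as the redundant. The primary structure is the cantilever fixed at P.
Deflection at Q on the released cantilever, summing each load's contribution:
  point load 91.25 at a = 2.4: Pa²(3L − a)/(6EI) = 841/EI
  clockwise couple 19.5 at a = 3.6: M₀a(2L − a)/(2EI) = 154.4/EI
  UDL 29: wL⁴/(8EI) = 928/EI
  δ_0 = 1923/EI
Tip deflection under a unit load at Q: L³/(3EI) = 21.33/EI.
The prop prevents deflection at Q: R_Q = δ_0/δ_{QQ} = 1923/21.33 = 90.16 kN.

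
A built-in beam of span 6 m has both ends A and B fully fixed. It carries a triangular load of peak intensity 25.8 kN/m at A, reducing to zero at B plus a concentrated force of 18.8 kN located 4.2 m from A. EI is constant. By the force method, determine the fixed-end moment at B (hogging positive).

Take the two fixed-end moments M_A, M_B as redundants; the released structure is the simple span AB.
On the primary (simply-supported) span, the end slopes from the loading are:
  at A: triangular load, peak 25.8: w₀L³/(45EI) = 123.8/EI
  at B: triangular load, peak 25.8: 7w₀L³/(360EI) = 108.4/EI
  at A: point load 18.8 at a = 4.2: Pab(L + b)/(6LEI) = 30.79/EI
  at B: point load 18.8 at a = 4.2: Pab(L + a)/(6LEI) = 40.27/EI
  θ_A0 = 154.6/EI,  θ_B0 = 148.6/EI
Flexibility coefficients: a unit moment at one end gives L/(3EI) there and L/(6EI) at the far end, so f₁₁ = f₂₂ = 2/EI and f₁₂ = f₂₁ = 1/EI.
Compatibility — zero rotation at each built-in end:
  2 M_A + 1 M_B = 154.6
  1 M_A + 2 M_B = 148.6
Solving the pair gives M_A = 53.55 kN·m and M_B = 47.54 kN·m (hogging).

M_B = 47.54 kN·m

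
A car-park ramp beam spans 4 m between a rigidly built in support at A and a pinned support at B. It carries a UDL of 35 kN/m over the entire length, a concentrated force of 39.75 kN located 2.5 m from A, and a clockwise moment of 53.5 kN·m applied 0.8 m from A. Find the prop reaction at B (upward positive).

R_B = 78.16 kN

Release the roller at B. Primary structure: cantilever fixed at A.
Primary-structure tip deflection at B by superposition:
  UDL 35: wL⁴/(8EI) = 1120/EI
  point load 39.75 at a = 2.5: Pa²(3L − a)/(6EI) = 393.4/EI
  clockwise couple 53.5 at a = 0.8: M₀a(2L − a)/(2EI) = 154.1/EI
  δ_0 = 1667/EI
Flexibility coefficient — unit upward force at B: δ_{BB} = L³/(3EI) = 21.33/EI.
The prop prevents deflection at B: R_B = δ_0/δ_{BB} = 1667/21.33 = 78.16 kN.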